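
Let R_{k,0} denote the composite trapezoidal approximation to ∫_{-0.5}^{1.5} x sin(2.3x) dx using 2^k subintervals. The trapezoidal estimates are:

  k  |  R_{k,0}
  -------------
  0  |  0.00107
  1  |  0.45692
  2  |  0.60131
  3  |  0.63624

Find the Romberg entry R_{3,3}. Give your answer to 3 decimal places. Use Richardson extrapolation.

R_{1,1} = (4·0.45692 − 0.00107) / 3 = 0.60887
R_{2,1} = 0.60131 + (0.60131 − 0.45692)/3 = 0.64944
R_{3,1} = 0.63624 + (0.63624 − 0.60131)/3 = 0.64788
R_{2,2} = (16·0.64944 − 0.60887) / 15 = 0.65214
R_{3,2} = 0.64788 + (0.64788 − 0.64944)/15 = 0.64778
R_{3,3} = 0.64778 + (0.64778 − 0.65214)/63 = 0.64771

0.648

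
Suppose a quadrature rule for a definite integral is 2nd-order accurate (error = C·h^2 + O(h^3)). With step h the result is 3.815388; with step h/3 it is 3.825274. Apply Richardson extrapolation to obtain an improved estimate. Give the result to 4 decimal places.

3.8265

Extrapolated value = (9·A(h/3) − A(h)) / (9 − 1)
= (9·3.825274 − 3.815388) / 8
= 30.612078 / 8 = 3.826510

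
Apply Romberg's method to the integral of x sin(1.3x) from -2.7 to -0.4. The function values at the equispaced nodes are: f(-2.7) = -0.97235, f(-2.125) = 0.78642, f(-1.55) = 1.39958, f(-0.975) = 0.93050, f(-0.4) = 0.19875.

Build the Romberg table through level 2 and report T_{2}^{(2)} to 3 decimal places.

1.695

T_{0}^{(0)} (trapezoid, 1 panel, h=2.3000): -0.88964
T_{1}^{(0)} (trapezoid, 2 panels, h=1.1500): 1.16470
T_{2}^{(0)} (trapezoid, 4 panels, h=0.5750): 1.56958
T_{1}^{(1)} = 1.16470 + (1.16470 − (-0.88964))/3 = 1.84948
T_{2}^{(1)} = 1.56958 + (1.56958 − 1.16470)/3 = 1.70454
T_{2}^{(2)} = 1.70454 + (1.70454 − 1.84948)/15 = 1.69488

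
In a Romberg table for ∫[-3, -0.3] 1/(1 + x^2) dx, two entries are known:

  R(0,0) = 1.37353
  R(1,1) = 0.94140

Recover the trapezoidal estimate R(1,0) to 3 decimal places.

From R(1,1) = (4·R(1,0) − R(0,0))/3, solve for R(1,0):
4·R(1,0) = 3·0.94140 + 1.37353 = 4.19773
R(1,0) = 1.04943

1.049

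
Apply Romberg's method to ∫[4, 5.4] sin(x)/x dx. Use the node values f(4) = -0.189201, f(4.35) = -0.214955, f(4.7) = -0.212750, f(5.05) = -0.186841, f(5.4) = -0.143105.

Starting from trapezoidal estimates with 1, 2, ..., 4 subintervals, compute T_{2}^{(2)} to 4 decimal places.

T_{0}^{(0)} (trapezoid, 1 panel, h=1.4000): -0.232614
T_{1}^{(0)} (trapezoid, 2 panels, h=0.7000): -0.265232
T_{2}^{(0)} (trapezoid, 4 panels, h=0.3500): -0.273245
T_{1}^{(1)} = -0.265232 + (-0.265232 − (-0.232614))/3 = -0.276105
T_{2}^{(1)} = -0.273245 + (-0.273245 − (-0.265232))/3 = -0.275916
T_{2}^{(2)} = -0.275916 + (-0.275916 − (-0.276105))/15 = -0.275903

-0.2759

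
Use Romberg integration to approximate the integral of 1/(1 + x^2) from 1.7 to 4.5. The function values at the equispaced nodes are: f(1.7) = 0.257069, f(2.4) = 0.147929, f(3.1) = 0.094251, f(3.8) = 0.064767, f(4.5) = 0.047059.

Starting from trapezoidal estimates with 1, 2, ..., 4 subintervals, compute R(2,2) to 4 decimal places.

R(0,0) (trapezoid, 1 panel, h=2.8000): 0.425779
R(1,0) (trapezoid, 2 panels, h=1.4000): 0.344841
R(2,0) (trapezoid, 4 panels, h=0.7000): 0.321308
R(1,1) = 0.344841 + (0.344841 − 0.425779)/3 = 0.317862
R(2,1) = 0.321308 + (0.321308 − 0.344841)/3 = 0.313464
R(2,2) = 0.313464 + (0.313464 − 0.317862)/15 = 0.313171

0.3132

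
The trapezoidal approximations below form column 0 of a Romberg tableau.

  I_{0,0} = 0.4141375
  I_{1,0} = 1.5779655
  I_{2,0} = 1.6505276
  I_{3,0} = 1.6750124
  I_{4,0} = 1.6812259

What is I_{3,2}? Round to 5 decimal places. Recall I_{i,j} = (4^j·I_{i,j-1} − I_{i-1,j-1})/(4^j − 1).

1.68374

Richardson extrapolation on the trapezoidal column (denominator 4−1=3):
I_{2,1} = (4·1.6505276 − 1.5779655) / 3 = 1.6747150
I_{3,1} = 1.6750124 + (1.6750124 − 1.6505276)/3 = 1.6831740
I_{3,2} = 1.6831740 + (1.6831740 − 1.6747150)/15 = 1.6837379
(Column j=1 coincides with Simpson's rule on the same nodes.)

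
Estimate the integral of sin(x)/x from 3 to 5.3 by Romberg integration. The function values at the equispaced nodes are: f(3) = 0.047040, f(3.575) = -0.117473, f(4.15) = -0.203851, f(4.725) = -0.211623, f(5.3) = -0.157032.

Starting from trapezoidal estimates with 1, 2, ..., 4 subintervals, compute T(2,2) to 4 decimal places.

T(0,0) (trapezoid, 1 panel, h=2.3000): -0.126491
T(1,0) (trapezoid, 2 panels, h=1.1500): -0.297674
T(2,0) (trapezoid, 4 panels, h=0.5750): -0.338067
T(1,1) = -0.297674 + (-0.297674 − (-0.126491))/3 = -0.354735
T(2,1) = -0.338067 + (-0.338067 − (-0.297674))/3 = -0.351531
T(2,2) = -0.351531 + (-0.351531 − (-0.354735))/15 = -0.351317

-0.3513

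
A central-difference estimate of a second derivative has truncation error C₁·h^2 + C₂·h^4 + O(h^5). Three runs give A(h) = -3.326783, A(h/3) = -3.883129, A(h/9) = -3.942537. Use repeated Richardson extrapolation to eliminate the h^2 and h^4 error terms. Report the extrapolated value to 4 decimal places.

First eliminate the h^2 term (factor 3^2 = 9):
  B₁ = (9·(-3.883129) − (-3.326783))/8 = -3.952672
  B₂ = (9·(-3.942537) − (-3.883129))/8 = -3.949963
Then eliminate the h^4 term (factor 3^4 = 81):
  (81·(-3.949963) − (-3.952672))/80 = -3.949929

-3.9499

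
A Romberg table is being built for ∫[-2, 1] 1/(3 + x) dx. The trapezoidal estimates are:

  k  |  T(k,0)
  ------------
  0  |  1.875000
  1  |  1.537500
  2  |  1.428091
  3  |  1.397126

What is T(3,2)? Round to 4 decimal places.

T(2,1) = (4·1.428091 − 1.537500) / 3 = 1.391621
T(3,1) = 1.397126 + (1.397126 − 1.428091)/3 = 1.386804
T(3,2) = (16·1.386804 − 1.391621) / 15 = 1.386483

1.3865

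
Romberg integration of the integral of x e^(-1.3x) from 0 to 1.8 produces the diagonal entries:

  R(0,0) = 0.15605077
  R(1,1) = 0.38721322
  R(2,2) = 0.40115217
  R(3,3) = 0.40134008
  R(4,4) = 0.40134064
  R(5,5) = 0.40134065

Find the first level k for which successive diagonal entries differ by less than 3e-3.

|R(1,1) − R(0,0)| = 0.23116245 ≥ 3e-3
|R(2,2) − R(1,1)| = 0.01393895 ≥ 3e-3
|R(3,3) − R(2,2)| = 0.00018791 < 3e-3

k = 3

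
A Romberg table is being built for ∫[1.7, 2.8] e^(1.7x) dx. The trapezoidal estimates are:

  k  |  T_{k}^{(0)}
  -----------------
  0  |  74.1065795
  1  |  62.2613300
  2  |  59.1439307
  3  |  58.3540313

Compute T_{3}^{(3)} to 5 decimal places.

58.08978

T_{1}^{(1)} = (4·62.2613300 − 74.1065795) / 3 = 58.3129135
T_{2}^{(1)} = 59.1439307 + (59.1439307 − 62.2613300)/3 = 58.1047976
T_{3}^{(1)} = (4·58.3540313 − 59.1439307) / 3 = 58.0907315
T_{2}^{(2)} = 58.1047976 + (58.1047976 − 58.3129135)/15 = 58.0909232
T_{3}^{(2)} = (16·58.0907315 − 58.1047976) / 15 = 58.0897938
T_{3}^{(3)} = 58.0897938 + (58.0897938 − 58.0909232)/63 = 58.0897759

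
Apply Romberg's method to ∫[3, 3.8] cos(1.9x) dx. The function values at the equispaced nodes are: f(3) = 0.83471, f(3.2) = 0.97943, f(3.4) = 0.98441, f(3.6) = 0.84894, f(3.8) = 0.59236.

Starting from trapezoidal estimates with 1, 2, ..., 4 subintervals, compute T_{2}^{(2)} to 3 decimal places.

0.714

T_{0}^{(0)} (trapezoid, 1 panel, h=0.8000): 0.57083
T_{1}^{(0)} (trapezoid, 2 panels, h=0.4000): 0.67918
T_{2}^{(0)} (trapezoid, 4 panels, h=0.2000): 0.70526
T_{1}^{(1)} = 0.67918 + (0.67918 − 0.57083)/3 = 0.71530
T_{2}^{(1)} = 0.70526 + (0.70526 − 0.67918)/3 = 0.71395
T_{2}^{(2)} = 0.71395 + (0.71395 − 0.71530)/15 = 0.71386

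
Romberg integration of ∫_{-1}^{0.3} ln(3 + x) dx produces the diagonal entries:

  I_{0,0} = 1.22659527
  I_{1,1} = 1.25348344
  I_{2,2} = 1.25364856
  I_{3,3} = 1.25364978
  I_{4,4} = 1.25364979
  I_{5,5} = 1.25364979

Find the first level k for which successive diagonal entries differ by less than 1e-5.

k = 3

|I_{1,1} − I_{0,0}| = 0.02688817 ≥ 1e-5
|I_{2,2} − I_{1,1}| = 0.00016512 ≥ 1e-5
|I_{3,3} − I_{2,2}| = 0.00000122 < 1e-5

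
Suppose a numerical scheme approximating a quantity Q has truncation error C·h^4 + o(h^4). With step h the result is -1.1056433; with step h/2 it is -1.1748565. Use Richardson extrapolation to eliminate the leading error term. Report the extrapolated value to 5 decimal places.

The leading error scales as h^4; refining by a factor of 2 reduces it by 2^4 = 16.
Extrapolated value = (16·A(h/2) − A(h)) / (16 − 1)
= (16·(-1.1748565) − (-1.1056433)) / 15
= -17.6920607 / 15 = -1.1794707

-1.17947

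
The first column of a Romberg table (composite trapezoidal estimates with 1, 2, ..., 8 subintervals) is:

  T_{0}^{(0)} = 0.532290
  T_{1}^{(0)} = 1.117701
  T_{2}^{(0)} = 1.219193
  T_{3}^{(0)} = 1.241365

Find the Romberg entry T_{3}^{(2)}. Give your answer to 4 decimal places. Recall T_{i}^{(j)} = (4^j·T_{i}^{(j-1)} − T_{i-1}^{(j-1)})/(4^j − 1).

1.2485

T_{2}^{(1)} = (4·1.219193 − 1.117701) / 3 = 1.253024
T_{3}^{(1)} = 1.241365 + (1.241365 − 1.219193)/3 = 1.248756
T_{3}^{(2)} = (16·1.248756 − 1.253024) / 15 = 1.248471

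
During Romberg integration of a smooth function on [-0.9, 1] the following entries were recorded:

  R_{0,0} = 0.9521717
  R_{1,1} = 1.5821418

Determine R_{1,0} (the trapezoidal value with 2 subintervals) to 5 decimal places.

1.42465

From R_{1,1} = (4·R_{1,0} − R_{0,0})/3, solve for R_{1,0}:
4·R_{1,0} = 3·1.5821418 + 0.9521717 = 5.6985971
R_{1,0} = 1.4246493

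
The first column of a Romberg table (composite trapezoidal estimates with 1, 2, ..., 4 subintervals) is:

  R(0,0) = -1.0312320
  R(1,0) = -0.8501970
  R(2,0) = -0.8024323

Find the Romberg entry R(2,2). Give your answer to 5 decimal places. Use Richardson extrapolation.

-0.78629

Richardson extrapolation on the trapezoidal column (denominator 4−1=3):
R(1,1) = -0.8501970 + (-0.8501970 − (-1.0312320))/3 = -0.7898520
R(2,1) = -0.8024323 + (-0.8024323 − (-0.8501970))/3 = -0.7865107
R(2,2) = -0.7865107 + (-0.7865107 − (-0.7898520))/15 = -0.7862879
(Column j=1 coincides with Simpson's rule on the same nodes.)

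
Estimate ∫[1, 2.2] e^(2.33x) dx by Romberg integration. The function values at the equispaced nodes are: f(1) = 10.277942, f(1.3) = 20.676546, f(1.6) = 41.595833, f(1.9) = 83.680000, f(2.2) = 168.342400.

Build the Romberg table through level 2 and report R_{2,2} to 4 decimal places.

R_{0,0} (trapezoid, 1 panel, h=1.2000): 107.172205
R_{1,0} (trapezoid, 2 panels, h=0.6000): 78.543602
R_{2,0} (trapezoid, 4 panels, h=0.3000): 70.578765
R_{1,1} = 78.543602 + (78.543602 − 107.172205)/3 = 69.000734
R_{2,1} = 70.578765 + (70.578765 − 78.543602)/3 = 67.923819
R_{2,2} = 67.923819 + (67.923819 − 69.000734)/15 = 67.852025

67.8520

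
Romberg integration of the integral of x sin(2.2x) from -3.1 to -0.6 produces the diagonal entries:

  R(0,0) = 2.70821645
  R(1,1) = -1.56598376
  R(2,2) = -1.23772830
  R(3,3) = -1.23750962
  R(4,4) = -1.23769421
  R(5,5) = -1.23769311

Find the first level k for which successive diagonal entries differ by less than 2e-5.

k = 5

|R(1,1) − R(0,0)| = 4.27420021 ≥ 2e-5
|R(2,2) − R(1,1)| = 0.32825546 ≥ 2e-5
|R(3,3) − R(2,2)| = 0.00021868 ≥ 2e-5
|R(4,4) − R(3,3)| = 0.00018459 ≥ 2e-5
|R(5,5) − R(4,4)| = 0.00000110 < 2e-5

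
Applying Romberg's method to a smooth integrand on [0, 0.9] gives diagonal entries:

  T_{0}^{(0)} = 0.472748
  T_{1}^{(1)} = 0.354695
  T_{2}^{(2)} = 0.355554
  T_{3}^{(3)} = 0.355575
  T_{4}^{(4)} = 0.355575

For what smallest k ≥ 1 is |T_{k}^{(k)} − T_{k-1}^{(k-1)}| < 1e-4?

|T_{1}^{(1)} − T_{0}^{(0)}| = 0.118053 ≥ 1e-4
|T_{2}^{(2)} − T_{1}^{(1)}| = 0.000859 ≥ 1e-4
|T_{3}^{(3)} − T_{2}^{(2)}| = 0.000021 < 1e-4

k = 3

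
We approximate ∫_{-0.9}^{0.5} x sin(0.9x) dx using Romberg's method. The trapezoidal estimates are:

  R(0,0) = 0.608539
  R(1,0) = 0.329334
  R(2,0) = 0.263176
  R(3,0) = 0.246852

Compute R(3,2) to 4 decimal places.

R(2,1) = (4·0.263176 − 0.329334) / 3 = 0.241123
R(3,1) = (4·0.246852 − 0.263176) / 3 = 0.241411
R(3,2) = (16·0.241411 − 0.241123) / 15 = 0.241430

0.2414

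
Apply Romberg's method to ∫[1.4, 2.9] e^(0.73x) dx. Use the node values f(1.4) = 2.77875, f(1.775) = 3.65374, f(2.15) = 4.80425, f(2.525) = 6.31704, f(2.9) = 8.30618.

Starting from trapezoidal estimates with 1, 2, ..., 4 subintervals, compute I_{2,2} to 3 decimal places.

7.572

I_{0,0} (trapezoid, 1 panel, h=1.5000): 8.31370
I_{1,0} (trapezoid, 2 panels, h=0.7500): 7.76004
I_{2,0} (trapezoid, 4 panels, h=0.3750): 7.61906
I_{1,1} = 7.76004 + (7.76004 − 8.31370)/3 = 7.57549
I_{2,1} = 7.61906 + (7.61906 − 7.76004)/3 = 7.57207
I_{2,2} = 7.57207 + (7.57207 − 7.57549)/15 = 7.57184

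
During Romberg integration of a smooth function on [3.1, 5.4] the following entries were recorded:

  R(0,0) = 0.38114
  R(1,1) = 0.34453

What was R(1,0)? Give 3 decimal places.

0.354

From R(1,1) = (4·R(1,0) − R(0,0))/3, solve for R(1,0):
4·R(1,0) = 3·0.34453 + 0.38114 = 1.41473
R(1,0) = 0.35368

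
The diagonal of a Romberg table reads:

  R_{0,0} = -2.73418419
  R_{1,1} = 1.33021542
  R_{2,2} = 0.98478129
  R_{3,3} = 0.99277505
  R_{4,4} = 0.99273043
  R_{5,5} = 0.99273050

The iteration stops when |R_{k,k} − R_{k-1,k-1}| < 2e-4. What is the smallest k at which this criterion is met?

k = 4

|R_{1,1} − R_{0,0}| = 4.06439961 ≥ 2e-4
|R_{2,2} − R_{1,1}| = 0.34543413 ≥ 2e-4
|R_{3,3} − R_{2,2}| = 0.00799376 ≥ 2e-4
|R_{4,4} − R_{3,3}| = 0.00004462 < 2e-4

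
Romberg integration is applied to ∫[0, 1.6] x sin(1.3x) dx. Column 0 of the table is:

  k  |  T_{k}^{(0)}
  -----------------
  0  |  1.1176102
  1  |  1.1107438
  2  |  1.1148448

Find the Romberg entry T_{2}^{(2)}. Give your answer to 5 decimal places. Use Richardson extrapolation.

1.11673

T_{1}^{(1)} = (4·1.1107438 − 1.1176102) / 3 = 1.1084550
T_{2}^{(1)} = (4·1.1148448 − 1.1107438) / 3 = 1.1162118
T_{2}^{(2)} = 1.1162118 + (1.1162118 − 1.1084550)/15 = 1.1167289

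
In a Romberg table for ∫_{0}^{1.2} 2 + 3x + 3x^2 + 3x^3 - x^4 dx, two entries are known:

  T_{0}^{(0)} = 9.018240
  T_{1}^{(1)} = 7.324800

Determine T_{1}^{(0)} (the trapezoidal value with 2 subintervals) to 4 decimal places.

7.7482

From T_{1}^{(1)} = (4·T_{1}^{(0)} − T_{0}^{(0)})/3, solve for T_{1}^{(0)}:
4·T_{1}^{(0)} = 3·7.324800 + 9.018240 = 30.992640
T_{1}^{(0)} = 7.748160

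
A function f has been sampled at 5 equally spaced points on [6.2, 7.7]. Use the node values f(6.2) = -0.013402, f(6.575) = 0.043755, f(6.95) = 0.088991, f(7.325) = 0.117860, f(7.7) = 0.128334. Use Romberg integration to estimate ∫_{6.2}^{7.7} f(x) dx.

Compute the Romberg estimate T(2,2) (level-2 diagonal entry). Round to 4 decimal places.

0.1174

T(0,0) (trapezoid, 1 panel, h=1.5000): 0.086199
T(1,0) (trapezoid, 2 panels, h=0.7500): 0.109843
T(2,0) (trapezoid, 4 panels, h=0.3750): 0.115527
T(1,1) = 0.109843 + (0.109843 − 0.086199)/3 = 0.117724
T(2,1) = 0.115527 + (0.115527 − 0.109843)/3 = 0.117422
T(2,2) = 0.117422 + (0.117422 − 0.117724)/15 = 0.117402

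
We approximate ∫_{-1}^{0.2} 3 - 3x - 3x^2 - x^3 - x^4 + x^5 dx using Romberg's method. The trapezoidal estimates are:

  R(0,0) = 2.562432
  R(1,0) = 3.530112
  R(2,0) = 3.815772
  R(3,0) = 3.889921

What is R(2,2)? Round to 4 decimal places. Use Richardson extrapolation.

R(1,1) = 3.530112 + (3.530112 − 2.562432)/3 = 3.852672
R(2,1) = (4·3.815772 − 3.530112) / 3 = 3.910992
R(2,2) = (16·3.910992 − 3.852672) / 15 = 3.914880

3.9149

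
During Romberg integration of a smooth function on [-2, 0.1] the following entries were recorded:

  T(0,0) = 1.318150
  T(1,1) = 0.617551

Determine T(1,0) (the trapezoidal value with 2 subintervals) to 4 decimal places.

0.7927

From T(1,1) = (4·T(1,0) − T(0,0))/3, solve for T(1,0):
4·T(1,0) = 3·0.617551 + 1.318150 = 3.170803
T(1,0) = 0.792701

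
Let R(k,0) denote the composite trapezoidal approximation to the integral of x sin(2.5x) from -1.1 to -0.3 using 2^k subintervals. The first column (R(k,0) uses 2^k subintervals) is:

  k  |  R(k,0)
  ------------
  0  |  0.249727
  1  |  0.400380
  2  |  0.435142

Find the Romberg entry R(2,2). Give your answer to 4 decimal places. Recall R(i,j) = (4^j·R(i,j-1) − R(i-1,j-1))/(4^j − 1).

R(1,1) = 0.400380 + (0.400380 − 0.249727)/3 = 0.450598
R(2,1) = (4·0.435142 − 0.400380) / 3 = 0.446729
R(2,2) = (16·0.446729 − 0.450598) / 15 = 0.446471

0.4465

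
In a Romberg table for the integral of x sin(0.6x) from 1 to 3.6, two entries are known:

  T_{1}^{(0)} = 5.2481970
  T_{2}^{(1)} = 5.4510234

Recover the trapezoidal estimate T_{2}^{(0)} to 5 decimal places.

5.40032

From T_{2}^{(1)} = (4·T_{2}^{(0)} − T_{1}^{(0)})/3, solve for T_{2}^{(0)}:
4·T_{2}^{(0)} = 3·5.4510234 + 5.2481970 = 21.6012672
T_{2}^{(0)} = 5.4003168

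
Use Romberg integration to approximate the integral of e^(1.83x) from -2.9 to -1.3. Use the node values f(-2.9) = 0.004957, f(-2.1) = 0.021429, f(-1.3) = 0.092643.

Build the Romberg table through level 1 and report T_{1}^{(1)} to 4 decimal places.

T_{0}^{(0)} (trapezoid, 1 panel, h=1.6000): 0.078080
T_{1}^{(0)} (trapezoid, 2 panels, h=0.8000): 0.056183
T_{1}^{(1)} = 0.056183 + (0.056183 − 0.078080)/3 = 0.048884

0.0489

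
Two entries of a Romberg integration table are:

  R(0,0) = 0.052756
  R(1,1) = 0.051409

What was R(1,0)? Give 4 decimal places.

0.0517

From R(1,1) = (4·R(1,0) − R(0,0))/3, solve for R(1,0):
4·R(1,0) = 3·0.051409 + 0.052756 = 0.206983
R(1,0) = 0.051746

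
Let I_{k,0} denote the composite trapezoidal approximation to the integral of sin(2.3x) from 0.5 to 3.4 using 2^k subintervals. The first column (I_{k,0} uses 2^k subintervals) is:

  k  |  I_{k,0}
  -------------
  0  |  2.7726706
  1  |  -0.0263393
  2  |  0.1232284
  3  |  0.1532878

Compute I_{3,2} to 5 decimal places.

0.16266

I_{2,1} = 0.1232284 + (0.1232284 − (-0.0263393))/3 = 0.1730843
I_{3,1} = 0.1532878 + (0.1532878 − 0.1232284)/3 = 0.1633076
I_{3,2} = 0.1633076 + (0.1633076 − 0.1730843)/15 = 0.1626558
(Column j=1 coincides with Simpson's rule on the same nodes.)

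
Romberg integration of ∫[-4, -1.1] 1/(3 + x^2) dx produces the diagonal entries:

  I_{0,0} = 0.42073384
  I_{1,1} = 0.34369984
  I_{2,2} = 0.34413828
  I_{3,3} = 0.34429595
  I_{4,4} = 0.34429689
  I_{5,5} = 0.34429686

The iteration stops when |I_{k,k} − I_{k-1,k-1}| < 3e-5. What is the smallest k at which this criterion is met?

|I_{1,1} − I_{0,0}| = 0.07703400 ≥ 3e-5
|I_{2,2} − I_{1,1}| = 0.00043844 ≥ 3e-5
|I_{3,3} − I_{2,2}| = 0.00015767 ≥ 3e-5
|I_{4,4} − I_{3,3}| = 0.00000094 < 3e-5

k = 4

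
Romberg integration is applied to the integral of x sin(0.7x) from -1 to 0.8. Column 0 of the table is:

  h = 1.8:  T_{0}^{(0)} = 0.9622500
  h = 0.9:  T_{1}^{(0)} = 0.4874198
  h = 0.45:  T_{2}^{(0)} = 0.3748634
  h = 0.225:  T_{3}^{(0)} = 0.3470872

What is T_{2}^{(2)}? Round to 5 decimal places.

T_{1}^{(1)} = 0.4874198 + (0.4874198 − 0.9622500)/3 = 0.3291431
T_{2}^{(1)} = (4·0.3748634 − 0.4874198) / 3 = 0.3373446
T_{2}^{(2)} = 0.3373446 + (0.3373446 − 0.3291431)/15 = 0.3378914
(Column j=1 coincides with Simpson's rule on the same nodes.)

0.33789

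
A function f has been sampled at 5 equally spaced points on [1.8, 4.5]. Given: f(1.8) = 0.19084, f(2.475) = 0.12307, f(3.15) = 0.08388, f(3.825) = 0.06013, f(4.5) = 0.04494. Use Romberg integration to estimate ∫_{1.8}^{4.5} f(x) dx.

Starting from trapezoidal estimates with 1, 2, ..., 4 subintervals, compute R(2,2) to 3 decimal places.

R(0,0) (trapezoid, 1 panel, h=2.7000): 0.31830
R(1,0) (trapezoid, 2 panels, h=1.3500): 0.27239
R(2,0) (trapezoid, 4 panels, h=0.6750): 0.25985
R(1,1) = 0.27239 + (0.27239 − 0.31830)/3 = 0.25709
R(2,1) = 0.25985 + (0.25985 − 0.27239)/3 = 0.25567
R(2,2) = 0.25567 + (0.25567 − 0.25709)/15 = 0.25558

0.256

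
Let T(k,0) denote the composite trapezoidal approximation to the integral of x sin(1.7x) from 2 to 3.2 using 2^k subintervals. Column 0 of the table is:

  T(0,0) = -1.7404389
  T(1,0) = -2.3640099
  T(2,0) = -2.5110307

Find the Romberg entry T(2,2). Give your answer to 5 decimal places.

T(1,1) = -2.3640099 + (-2.3640099 − (-1.7404389))/3 = -2.5718669
T(2,1) = -2.5110307 + (-2.5110307 − (-2.3640099))/3 = -2.5600376
T(2,2) = (16·(-2.5600376) − (-2.5718669)) / 15 = -2.5592490

-2.55925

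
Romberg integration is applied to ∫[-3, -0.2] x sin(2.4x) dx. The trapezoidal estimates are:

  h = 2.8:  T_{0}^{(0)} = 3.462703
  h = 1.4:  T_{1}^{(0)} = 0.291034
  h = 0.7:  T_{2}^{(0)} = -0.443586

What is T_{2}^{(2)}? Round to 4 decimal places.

T_{1}^{(1)} = 0.291034 + (0.291034 − 3.462703)/3 = -0.766189
T_{2}^{(1)} = -0.443586 + (-0.443586 − 0.291034)/3 = -0.688459
T_{2}^{(2)} = -0.688459 + (-0.688459 − (-0.766189))/15 = -0.683277
(Column j=1 coincides with Simpson's rule on the same nodes.)

-0.6833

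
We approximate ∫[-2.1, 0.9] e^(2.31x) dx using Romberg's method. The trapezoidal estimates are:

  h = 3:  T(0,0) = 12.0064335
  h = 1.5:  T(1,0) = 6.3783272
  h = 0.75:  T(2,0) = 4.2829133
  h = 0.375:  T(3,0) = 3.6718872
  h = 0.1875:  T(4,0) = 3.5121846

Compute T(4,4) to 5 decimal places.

Richardson extrapolation on the trapezoidal column (denominator 4−1=3):
T(1,1) = 6.3783272 + (6.3783272 − 12.0064335)/3 = 4.5022918
T(2,1) = (4·4.2829133 − 6.3783272) / 3 = 3.5844420
T(3,1) = 3.6718872 + (3.6718872 − 4.2829133)/3 = 3.4682118
T(4,1) = (4·3.5121846 − 3.6718872) / 3 = 3.4589504
T(2,2) = (16·3.5844420 − 4.5022918) / 15 = 3.5232520
T(3,2) = 3.4682118 + (3.4682118 − 3.5844420)/15 = 3.4604631
T(4,2) = (16·3.4589504 − 3.4682118) / 15 = 3.4583330
T(3,3) = 3.4604631 + (3.4604631 − 3.5232520)/63 = 3.4594665
T(4,3) = 3.4583330 + (3.4583330 − 3.4604631)/63 = 3.4582992
T(4,4) = (256·3.4582992 − 3.4594665) / 255 = 3.4582946
(Column j=1 coincides with Simpson's rule on the same nodes.)

3.45829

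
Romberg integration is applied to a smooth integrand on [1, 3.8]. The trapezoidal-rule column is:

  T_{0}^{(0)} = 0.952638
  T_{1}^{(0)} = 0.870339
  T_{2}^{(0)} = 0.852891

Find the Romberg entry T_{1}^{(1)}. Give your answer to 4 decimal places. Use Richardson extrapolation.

Richardson extrapolation on the trapezoidal column (denominator 4−1=3):
T_{1}^{(1)} = (4·0.870339 − 0.952638) / 3 = 0.842906

0.8429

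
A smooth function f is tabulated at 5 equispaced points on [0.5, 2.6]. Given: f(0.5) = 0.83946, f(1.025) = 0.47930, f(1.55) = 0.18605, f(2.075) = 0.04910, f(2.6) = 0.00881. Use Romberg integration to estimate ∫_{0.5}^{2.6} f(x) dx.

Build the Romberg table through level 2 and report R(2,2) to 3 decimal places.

R(0,0) (trapezoid, 1 panel, h=2.1000): 0.89068
R(1,0) (trapezoid, 2 panels, h=1.0500): 0.64069
R(2,0) (trapezoid, 4 panels, h=0.5250): 0.59776
R(1,1) = 0.64069 + (0.64069 − 0.89068)/3 = 0.55736
R(2,1) = 0.59776 + (0.59776 − 0.64069)/3 = 0.58345
R(2,2) = 0.58345 + (0.58345 − 0.55736)/15 = 0.58519

0.585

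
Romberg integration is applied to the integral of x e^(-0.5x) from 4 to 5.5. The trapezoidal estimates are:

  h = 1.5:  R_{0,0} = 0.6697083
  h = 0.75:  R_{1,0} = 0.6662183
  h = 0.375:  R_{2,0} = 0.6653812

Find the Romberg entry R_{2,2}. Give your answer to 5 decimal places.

0.66511

Richardson extrapolation on the trapezoidal column (denominator 4−1=3):
R_{1,1} = 0.6662183 + (0.6662183 − 0.6697083)/3 = 0.6650550
R_{2,1} = 0.6653812 + (0.6653812 − 0.6662183)/3 = 0.6651022
R_{2,2} = (16·0.6651022 − 0.6650550) / 15 = 0.6651053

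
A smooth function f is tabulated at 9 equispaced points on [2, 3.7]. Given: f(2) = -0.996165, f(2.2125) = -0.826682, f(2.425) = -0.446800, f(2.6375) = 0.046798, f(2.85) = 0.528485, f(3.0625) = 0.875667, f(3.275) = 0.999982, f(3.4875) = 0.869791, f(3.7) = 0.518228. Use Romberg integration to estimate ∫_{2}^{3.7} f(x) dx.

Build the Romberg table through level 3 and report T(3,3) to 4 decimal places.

0.3928

T(0,0) (trapezoid, 1 panel, h=1.7000): -0.406246
T(1,0) (trapezoid, 2 panels, h=0.8500): 0.246089
T(2,0) (trapezoid, 4 panels, h=0.4250): 0.358147
T(3,0) (trapezoid, 8 panels, h=0.2125): 0.384258
T(1,1) = 0.246089 + (0.246089 − (-0.406246))/3 = 0.463534
T(2,1) = 0.358147 + (0.358147 − 0.246089)/3 = 0.395500
T(3,1) = 0.384258 + (0.384258 − 0.358147)/3 = 0.392962
T(2,2) = 0.395500 + (0.395500 − 0.463534)/15 = 0.390964
T(3,2) = 0.392962 + (0.392962 − 0.395500)/15 = 0.392793
T(3,3) = 0.392793 + (0.392793 − 0.390964)/63 = 0.392822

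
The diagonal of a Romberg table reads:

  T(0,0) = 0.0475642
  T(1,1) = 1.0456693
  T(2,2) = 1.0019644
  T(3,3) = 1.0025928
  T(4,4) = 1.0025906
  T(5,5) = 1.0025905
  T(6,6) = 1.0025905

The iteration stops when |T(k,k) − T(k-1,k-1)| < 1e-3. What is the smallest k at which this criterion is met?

k = 3

|T(1,1) − T(0,0)| = 0.9981051 ≥ 1e-3
|T(2,2) − T(1,1)| = 0.0437049 ≥ 1e-3
|T(3,3) − T(2,2)| = 0.0006284 < 1e-3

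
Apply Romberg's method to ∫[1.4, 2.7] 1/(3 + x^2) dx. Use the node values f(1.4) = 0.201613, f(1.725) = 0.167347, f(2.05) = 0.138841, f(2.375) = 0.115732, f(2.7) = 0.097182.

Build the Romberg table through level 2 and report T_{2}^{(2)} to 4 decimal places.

T_{0}^{(0)} (trapezoid, 1 panel, h=1.3000): 0.194217
T_{1}^{(0)} (trapezoid, 2 panels, h=0.6500): 0.187355
T_{2}^{(0)} (trapezoid, 4 panels, h=0.3250): 0.185678
T_{1}^{(1)} = 0.187355 + (0.187355 − 0.194217)/3 = 0.185068
T_{2}^{(1)} = 0.185678 + (0.185678 − 0.187355)/3 = 0.185119
T_{2}^{(2)} = 0.185119 + (0.185119 − 0.185068)/15 = 0.185122

0.1851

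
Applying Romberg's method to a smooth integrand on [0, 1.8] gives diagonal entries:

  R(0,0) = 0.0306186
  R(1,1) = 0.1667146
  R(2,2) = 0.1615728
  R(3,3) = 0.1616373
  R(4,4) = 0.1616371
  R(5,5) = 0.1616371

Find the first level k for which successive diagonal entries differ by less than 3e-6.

|R(1,1) − R(0,0)| = 0.1360960 ≥ 3e-6
|R(2,2) − R(1,1)| = 0.0051418 ≥ 3e-6
|R(3,3) − R(2,2)| = 0.0000645 ≥ 3e-6
|R(4,4) − R(3,3)| = 0.0000002 < 3e-6

k = 4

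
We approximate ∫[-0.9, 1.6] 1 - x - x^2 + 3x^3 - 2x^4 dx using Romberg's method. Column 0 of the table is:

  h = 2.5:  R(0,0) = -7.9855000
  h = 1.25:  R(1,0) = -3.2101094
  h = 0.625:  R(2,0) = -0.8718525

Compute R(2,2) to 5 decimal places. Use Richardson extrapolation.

0.00929

Richardson extrapolation on the trapezoidal column (denominator 4−1=3):
R(1,1) = (4·(-3.2101094) − (-7.9855000)) / 3 = -1.6183125
R(2,1) = -0.8718525 + (-0.8718525 − (-3.2101094))/3 = -0.0924335
R(2,2) = -0.0924335 + (-0.0924335 − (-1.6183125))/15 = 0.0092918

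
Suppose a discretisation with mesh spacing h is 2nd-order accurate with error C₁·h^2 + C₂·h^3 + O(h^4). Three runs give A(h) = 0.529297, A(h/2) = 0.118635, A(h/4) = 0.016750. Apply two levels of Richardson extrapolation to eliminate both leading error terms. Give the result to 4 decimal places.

First eliminate the h^2 term (factor 2^2 = 4):
  B₁ = (4·0.118635 − 0.529297)/3 = -0.018252
  B₂ = (4·0.016750 − 0.118635)/3 = -0.017212
Then eliminate the h^3 term (factor 2^3 = 8):
  (8·(-0.017212) − (-0.018252))/7 = -0.017063

-0.0171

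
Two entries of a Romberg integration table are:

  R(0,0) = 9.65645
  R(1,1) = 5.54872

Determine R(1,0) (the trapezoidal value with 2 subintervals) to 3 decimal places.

From R(1,1) = (4·R(1,0) − R(0,0))/3, solve for R(1,0):
4·R(1,0) = 3·5.54872 + 9.65645 = 26.30261
R(1,0) = 6.57565

6.576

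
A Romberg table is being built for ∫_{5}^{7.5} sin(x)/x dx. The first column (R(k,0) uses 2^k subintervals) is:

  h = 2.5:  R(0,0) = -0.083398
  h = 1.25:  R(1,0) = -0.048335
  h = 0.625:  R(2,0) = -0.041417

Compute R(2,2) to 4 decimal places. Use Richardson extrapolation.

-0.0393

R(1,1) = -0.048335 + (-0.048335 − (-0.083398))/3 = -0.036647
R(2,1) = -0.041417 + (-0.041417 − (-0.048335))/3 = -0.039111
R(2,2) = -0.039111 + (-0.039111 − (-0.036647))/15 = -0.039275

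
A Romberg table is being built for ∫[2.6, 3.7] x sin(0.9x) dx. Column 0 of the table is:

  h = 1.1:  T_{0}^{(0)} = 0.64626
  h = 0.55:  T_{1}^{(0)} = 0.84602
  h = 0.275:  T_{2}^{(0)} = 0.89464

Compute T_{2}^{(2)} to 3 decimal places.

T_{1}^{(1)} = (4·0.84602 − 0.64626) / 3 = 0.91261
T_{2}^{(1)} = (4·0.89464 − 0.84602) / 3 = 0.91085
T_{2}^{(2)} = 0.91085 + (0.91085 − 0.91261)/15 = 0.91073

0.911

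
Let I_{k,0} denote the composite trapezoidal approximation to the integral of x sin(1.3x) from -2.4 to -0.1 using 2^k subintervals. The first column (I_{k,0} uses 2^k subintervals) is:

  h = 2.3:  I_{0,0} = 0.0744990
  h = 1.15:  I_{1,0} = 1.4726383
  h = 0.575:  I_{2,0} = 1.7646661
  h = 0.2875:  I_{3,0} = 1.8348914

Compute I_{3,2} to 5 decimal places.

I_{2,1} = (4·1.7646661 − 1.4726383) / 3 = 1.8620087
I_{3,1} = (4·1.8348914 − 1.7646661) / 3 = 1.8582998
I_{3,2} = 1.8582998 + (1.8582998 − 1.8620087)/15 = 1.8580525

1.85805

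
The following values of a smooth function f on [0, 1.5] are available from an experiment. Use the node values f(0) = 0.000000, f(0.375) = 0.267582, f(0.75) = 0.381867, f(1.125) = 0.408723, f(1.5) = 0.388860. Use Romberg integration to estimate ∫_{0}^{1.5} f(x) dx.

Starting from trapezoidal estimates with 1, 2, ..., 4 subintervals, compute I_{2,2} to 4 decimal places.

0.4824

I_{0,0} (trapezoid, 1 panel, h=1.5000): 0.291645
I_{1,0} (trapezoid, 2 panels, h=0.7500): 0.432223
I_{2,0} (trapezoid, 4 panels, h=0.3750): 0.469726
I_{1,1} = 0.432223 + (0.432223 − 0.291645)/3 = 0.479082
I_{2,1} = 0.469726 + (0.469726 − 0.432223)/3 = 0.482227
I_{2,2} = 0.482227 + (0.482227 − 0.479082)/15 = 0.482437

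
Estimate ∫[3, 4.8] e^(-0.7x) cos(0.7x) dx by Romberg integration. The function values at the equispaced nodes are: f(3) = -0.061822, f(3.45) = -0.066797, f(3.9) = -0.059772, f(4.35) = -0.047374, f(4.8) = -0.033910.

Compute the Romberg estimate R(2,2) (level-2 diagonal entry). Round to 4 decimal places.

-0.1008

R(0,0) (trapezoid, 1 panel, h=1.8000): -0.086159
R(1,0) (trapezoid, 2 panels, h=0.9000): -0.096874
R(2,0) (trapezoid, 4 panels, h=0.4500): -0.099814
R(1,1) = -0.096874 + (-0.096874 − (-0.086159))/3 = -0.100446
R(2,1) = -0.099814 + (-0.099814 − (-0.096874))/3 = -0.100794
R(2,2) = -0.100794 + (-0.100794 − (-0.100446))/15 = -0.100817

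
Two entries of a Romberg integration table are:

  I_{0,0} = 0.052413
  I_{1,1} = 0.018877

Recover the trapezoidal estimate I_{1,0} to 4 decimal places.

0.0273

From I_{1,1} = (4·I_{1,0} − I_{0,0})/3, solve for I_{1,0}:
4·I_{1,0} = 3·0.018877 + 0.052413 = 0.109044
I_{1,0} = 0.027261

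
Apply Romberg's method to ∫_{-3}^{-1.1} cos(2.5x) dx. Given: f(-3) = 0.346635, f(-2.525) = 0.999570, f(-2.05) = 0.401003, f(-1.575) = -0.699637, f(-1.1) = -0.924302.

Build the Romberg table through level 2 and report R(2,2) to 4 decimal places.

0.2188

R(0,0) (trapezoid, 1 panel, h=1.9000): -0.548784
R(1,0) (trapezoid, 2 panels, h=0.9500): 0.106561
R(2,0) (trapezoid, 4 panels, h=0.4750): 0.195749
R(1,1) = 0.106561 + (0.106561 − (-0.548784))/3 = 0.325009
R(2,1) = 0.195749 + (0.195749 − 0.106561)/3 = 0.225478
R(2,2) = 0.225478 + (0.225478 − 0.325009)/15 = 0.218843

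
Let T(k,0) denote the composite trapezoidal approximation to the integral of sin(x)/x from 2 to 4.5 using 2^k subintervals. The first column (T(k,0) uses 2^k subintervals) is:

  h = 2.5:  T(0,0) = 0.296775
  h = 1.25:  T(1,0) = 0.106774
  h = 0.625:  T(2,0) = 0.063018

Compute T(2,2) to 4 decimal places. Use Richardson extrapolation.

0.0488

Richardson extrapolation on the trapezoidal column (denominator 4−1=3):
T(1,1) = 0.106774 + (0.106774 − 0.296775)/3 = 0.043440
T(2,1) = (4·0.063018 − 0.106774) / 3 = 0.048433
T(2,2) = 0.048433 + (0.048433 − 0.043440)/15 = 0.048766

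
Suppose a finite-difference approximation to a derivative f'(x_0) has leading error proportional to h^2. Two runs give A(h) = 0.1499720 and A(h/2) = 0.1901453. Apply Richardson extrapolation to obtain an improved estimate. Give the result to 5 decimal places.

The leading error scales as h^2; refining by a factor of 2 reduces it by 2^2 = 4.
Extrapolated value = (4·A(h/2) − A(h)) / (4 − 1)
= (4·0.1901453 − 0.1499720) / 3
= 0.6106092 / 3 = 0.2035364

0.20354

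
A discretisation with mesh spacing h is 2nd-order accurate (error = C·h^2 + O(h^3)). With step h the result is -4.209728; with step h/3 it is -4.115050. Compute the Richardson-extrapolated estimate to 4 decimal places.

Extrapolated value = (9·A(h/3) − A(h)) / (9 − 1)
= (9·(-4.115050) − (-4.209728)) / 8
= -32.825722 / 8 = -4.103215

-4.1032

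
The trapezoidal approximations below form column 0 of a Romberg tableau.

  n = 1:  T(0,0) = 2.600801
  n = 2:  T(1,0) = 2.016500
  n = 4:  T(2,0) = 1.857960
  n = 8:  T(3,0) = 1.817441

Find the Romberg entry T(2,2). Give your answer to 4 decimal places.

1.8040

Richardson extrapolation on the trapezoidal column (denominator 4−1=3):
T(1,1) = (4·2.016500 − 2.600801) / 3 = 1.821733
T(2,1) = (4·1.857960 − 2.016500) / 3 = 1.805113
T(2,2) = 1.805113 + (1.805113 − 1.821733)/15 = 1.804005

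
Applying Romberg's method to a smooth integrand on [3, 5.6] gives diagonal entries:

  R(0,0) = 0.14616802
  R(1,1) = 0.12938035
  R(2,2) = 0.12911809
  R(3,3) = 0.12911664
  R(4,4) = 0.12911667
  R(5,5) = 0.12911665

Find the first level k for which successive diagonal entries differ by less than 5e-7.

k = 4

|R(1,1) − R(0,0)| = 0.01678767 ≥ 5e-7
|R(2,2) − R(1,1)| = 0.00026226 ≥ 5e-7
|R(3,3) − R(2,2)| = 0.00000145 ≥ 5e-7
|R(4,4) − R(3,3)| = 0.00000003 < 5e-7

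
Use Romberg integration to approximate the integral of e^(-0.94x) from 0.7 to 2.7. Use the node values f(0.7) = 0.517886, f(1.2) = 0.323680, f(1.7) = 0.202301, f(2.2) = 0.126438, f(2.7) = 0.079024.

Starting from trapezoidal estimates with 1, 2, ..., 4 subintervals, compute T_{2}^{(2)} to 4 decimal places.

T_{0}^{(0)} (trapezoid, 1 panel, h=2.0000): 0.596910
T_{1}^{(0)} (trapezoid, 2 panels, h=1.0000): 0.500756
T_{2}^{(0)} (trapezoid, 4 panels, h=0.5000): 0.475437
T_{1}^{(1)} = 0.500756 + (0.500756 − 0.596910)/3 = 0.468705
T_{2}^{(1)} = 0.475437 + (0.475437 − 0.500756)/3 = 0.466997
T_{2}^{(2)} = 0.466997 + (0.466997 − 0.468705)/15 = 0.466883

0.4669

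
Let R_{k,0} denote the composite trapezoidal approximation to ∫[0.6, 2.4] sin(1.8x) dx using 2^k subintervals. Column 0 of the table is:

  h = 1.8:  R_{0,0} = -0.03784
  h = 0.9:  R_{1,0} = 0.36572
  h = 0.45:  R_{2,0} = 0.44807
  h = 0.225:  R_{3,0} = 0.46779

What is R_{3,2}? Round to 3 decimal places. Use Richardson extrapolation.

0.474

R_{2,1} = 0.44807 + (0.44807 − 0.36572)/3 = 0.47552
R_{3,1} = (4·0.46779 − 0.44807) / 3 = 0.47436
R_{3,2} = (16·0.47436 − 0.47552) / 15 = 0.47428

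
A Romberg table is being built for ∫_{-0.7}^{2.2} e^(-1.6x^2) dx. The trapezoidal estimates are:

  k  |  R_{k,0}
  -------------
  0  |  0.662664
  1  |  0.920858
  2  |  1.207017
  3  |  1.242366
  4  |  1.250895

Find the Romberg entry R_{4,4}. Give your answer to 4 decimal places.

1.2538

Richardson extrapolation on the trapezoidal column (denominator 4−1=3):
R_{1,1} = (4·0.920858 − 0.662664) / 3 = 1.006923
R_{2,1} = 1.207017 + (1.207017 − 0.920858)/3 = 1.302403
R_{3,1} = 1.242366 + (1.242366 − 1.207017)/3 = 1.254149
R_{4,1} = 1.250895 + (1.250895 − 1.242366)/3 = 1.253738
R_{2,2} = (16·1.302403 − 1.006923) / 15 = 1.322102
R_{3,2} = (16·1.254149 − 1.302403) / 15 = 1.250932
R_{4,2} = 1.253738 + (1.253738 − 1.254149)/15 = 1.253711
R_{3,3} = (64·1.250932 − 1.322102) / 63 = 1.249802
R_{4,3} = (64·1.253711 − 1.250932) / 63 = 1.253755
R_{4,4} = 1.253755 + (1.253755 − 1.249802)/255 = 1.253771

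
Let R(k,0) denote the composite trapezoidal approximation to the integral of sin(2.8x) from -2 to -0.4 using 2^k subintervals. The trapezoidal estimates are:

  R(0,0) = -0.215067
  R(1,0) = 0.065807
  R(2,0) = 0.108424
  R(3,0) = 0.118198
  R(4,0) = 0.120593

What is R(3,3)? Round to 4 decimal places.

Richardson extrapolation on the trapezoidal column (denominator 4−1=3):
R(1,1) = (4·0.065807 − (-0.215067)) / 3 = 0.159432
R(2,1) = (4·0.108424 − 0.065807) / 3 = 0.122630
R(3,1) = (4·0.118198 − 0.108424) / 3 = 0.121456
R(2,2) = (16·0.122630 − 0.159432) / 15 = 0.120177
R(3,2) = (16·0.121456 − 0.122630) / 15 = 0.121378
R(3,3) = 0.121378 + (0.121378 − 0.120177)/63 = 0.121397

0.1214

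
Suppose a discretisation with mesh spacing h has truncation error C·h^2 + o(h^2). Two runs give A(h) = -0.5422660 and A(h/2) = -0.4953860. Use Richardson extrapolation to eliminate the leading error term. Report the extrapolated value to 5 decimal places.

The leading error scales as h^2; refining by a factor of 2 reduces it by 2^2 = 4.
Extrapolated value = (4·A(h/2) − A(h)) / (4 − 1)
= (4·(-0.4953860) − (-0.5422660)) / 3
= -1.4392780 / 3 = -0.4797593

-0.47976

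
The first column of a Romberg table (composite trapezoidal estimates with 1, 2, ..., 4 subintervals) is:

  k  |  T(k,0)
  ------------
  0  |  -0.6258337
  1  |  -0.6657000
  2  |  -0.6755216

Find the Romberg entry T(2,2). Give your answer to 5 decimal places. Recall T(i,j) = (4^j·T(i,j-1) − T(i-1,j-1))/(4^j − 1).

-0.67878

Richardson extrapolation on the trapezoidal column (denominator 4−1=3):
T(1,1) = -0.6657000 + (-0.6657000 − (-0.6258337))/3 = -0.6789888
T(2,1) = (4·(-0.6755216) − (-0.6657000)) / 3 = -0.6787955
T(2,2) = -0.6787955 + (-0.6787955 − (-0.6789888))/15 = -0.6787826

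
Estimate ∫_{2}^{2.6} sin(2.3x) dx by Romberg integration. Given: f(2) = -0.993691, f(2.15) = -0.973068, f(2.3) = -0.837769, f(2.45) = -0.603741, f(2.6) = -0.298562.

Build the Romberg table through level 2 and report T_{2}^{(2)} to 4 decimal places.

T_{0}^{(0)} (trapezoid, 1 panel, h=0.6000): -0.387676
T_{1}^{(0)} (trapezoid, 2 panels, h=0.3000): -0.445169
T_{2}^{(0)} (trapezoid, 4 panels, h=0.1500): -0.459106
T_{1}^{(1)} = -0.445169 + (-0.445169 − (-0.387676))/3 = -0.464333
T_{2}^{(1)} = -0.459106 + (-0.459106 − (-0.445169))/3 = -0.463752
T_{2}^{(2)} = -0.463752 + (-0.463752 − (-0.464333))/15 = -0.463713

-0.4637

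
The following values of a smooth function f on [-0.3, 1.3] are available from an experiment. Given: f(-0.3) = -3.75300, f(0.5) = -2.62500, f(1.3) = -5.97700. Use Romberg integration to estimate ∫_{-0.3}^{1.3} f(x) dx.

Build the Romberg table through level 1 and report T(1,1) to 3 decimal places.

T(0,0) (trapezoid, 1 panel, h=1.6000): -7.78400
T(1,0) (trapezoid, 2 panels, h=0.8000): -5.99200
T(1,1) = -5.99200 + (-5.99200 − (-7.78400))/3 = -5.39467

-5.395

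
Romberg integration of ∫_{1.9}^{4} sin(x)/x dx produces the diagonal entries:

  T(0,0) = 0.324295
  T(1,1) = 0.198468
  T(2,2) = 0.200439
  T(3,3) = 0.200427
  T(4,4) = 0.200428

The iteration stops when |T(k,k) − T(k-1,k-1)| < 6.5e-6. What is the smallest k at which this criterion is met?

k = 4

|T(1,1) − T(0,0)| = 0.125827 ≥ 6.5e-6
|T(2,2) − T(1,1)| = 0.001971 ≥ 6.5e-6
|T(3,3) − T(2,2)| = 0.000012 ≥ 6.5e-6
|T(4,4) − T(3,3)| = 0.000001 < 6.5e-6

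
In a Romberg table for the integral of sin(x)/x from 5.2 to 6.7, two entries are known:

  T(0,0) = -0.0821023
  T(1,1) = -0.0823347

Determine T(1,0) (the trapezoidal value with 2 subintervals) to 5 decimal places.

From T(1,1) = (4·T(1,0) − T(0,0))/3, solve for T(1,0):
4·T(1,0) = 3·(-0.0823347) + (-0.0821023) = -0.3291064
T(1,0) = -0.0822766

-0.08228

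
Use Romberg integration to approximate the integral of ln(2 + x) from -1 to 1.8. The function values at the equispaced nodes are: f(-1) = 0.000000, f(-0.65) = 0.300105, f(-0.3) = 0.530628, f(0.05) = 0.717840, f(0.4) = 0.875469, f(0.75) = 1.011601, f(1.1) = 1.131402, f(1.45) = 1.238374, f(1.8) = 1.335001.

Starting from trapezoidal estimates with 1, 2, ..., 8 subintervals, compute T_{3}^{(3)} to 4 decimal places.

2.2730

T_{0}^{(0)} (trapezoid, 1 panel, h=2.8000): 1.869001
T_{1}^{(0)} (trapezoid, 2 panels, h=1.4000): 2.160157
T_{2}^{(0)} (trapezoid, 4 panels, h=0.7000): 2.243500
T_{3}^{(0)} (trapezoid, 8 panels, h=0.3500): 2.265522
T_{1}^{(1)} = 2.160157 + (2.160157 − 1.869001)/3 = 2.257209
T_{2}^{(1)} = 2.243500 + (2.243500 − 2.160157)/3 = 2.271281
T_{3}^{(1)} = 2.265522 + (2.265522 − 2.243500)/3 = 2.272863
T_{2}^{(2)} = 2.271281 + (2.271281 − 2.257209)/15 = 2.272219
T_{3}^{(2)} = 2.272863 + (2.272863 − 2.271281)/15 = 2.272968
T_{3}^{(3)} = 2.272968 + (2.272968 − 2.272219)/63 = 2.272980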